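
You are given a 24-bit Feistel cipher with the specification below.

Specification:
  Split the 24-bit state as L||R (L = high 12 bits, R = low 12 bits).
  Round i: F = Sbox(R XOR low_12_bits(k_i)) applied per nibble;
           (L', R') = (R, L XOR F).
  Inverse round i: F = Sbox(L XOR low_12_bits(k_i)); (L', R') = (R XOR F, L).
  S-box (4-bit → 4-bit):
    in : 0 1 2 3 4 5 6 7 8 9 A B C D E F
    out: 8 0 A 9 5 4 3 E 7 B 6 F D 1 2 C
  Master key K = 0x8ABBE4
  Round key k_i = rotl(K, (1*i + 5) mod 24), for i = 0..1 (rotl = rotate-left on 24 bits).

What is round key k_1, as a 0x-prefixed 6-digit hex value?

K = 0x8ABBE4
k_0 = rotl(K, (1*0+5) mod 24) = rotl(K, 5) = 0x577C91
k_1 = rotl(K, (1*1+5) mod 24) = rotl(K, 6) = 0xAEF922

0xAEF922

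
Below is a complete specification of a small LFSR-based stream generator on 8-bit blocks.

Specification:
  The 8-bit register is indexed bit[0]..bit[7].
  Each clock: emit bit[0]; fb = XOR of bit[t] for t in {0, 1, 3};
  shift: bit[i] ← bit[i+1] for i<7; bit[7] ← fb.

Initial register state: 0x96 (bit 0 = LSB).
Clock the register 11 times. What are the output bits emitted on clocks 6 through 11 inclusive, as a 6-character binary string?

reg_0 = 0x96
clock 1: out=0, reg = 0xCB
clock 2: out=1, reg = 0xE5
clock 3: out=1, reg = 0xF2
clock 4: out=0, reg = 0xF9
clock 5: out=1, reg = 0x7C
clock 6: out=0, reg = 0xBE
clock 7: out=0, reg = 0x5F
clock 8: out=1, reg = 0xAF
clock 9: out=1, reg = 0xD7
clock 10: out=1, reg = 0x6B
clock 11: out=1, reg = 0xB5

001111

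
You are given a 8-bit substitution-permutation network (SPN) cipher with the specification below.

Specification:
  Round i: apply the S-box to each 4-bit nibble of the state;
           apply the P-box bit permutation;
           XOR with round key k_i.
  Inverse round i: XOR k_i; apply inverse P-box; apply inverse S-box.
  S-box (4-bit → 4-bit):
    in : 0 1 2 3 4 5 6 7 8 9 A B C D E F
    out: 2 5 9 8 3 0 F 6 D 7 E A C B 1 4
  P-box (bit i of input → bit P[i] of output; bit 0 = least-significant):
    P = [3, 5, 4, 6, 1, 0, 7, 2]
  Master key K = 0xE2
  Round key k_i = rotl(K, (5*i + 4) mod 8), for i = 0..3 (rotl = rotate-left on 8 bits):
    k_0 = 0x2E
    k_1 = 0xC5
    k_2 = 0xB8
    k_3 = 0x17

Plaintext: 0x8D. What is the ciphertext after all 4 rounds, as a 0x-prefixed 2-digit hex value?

0x21

s_0 = plaintext = 0x8D
s_1 = Round(s_0, k_0) = 0xC0
s_2 = Round(s_1, k_1) = 0x61
s_3 = Round(s_2, k_2) = 0x27
s_4 = Round(s_3, k_3) = 0x21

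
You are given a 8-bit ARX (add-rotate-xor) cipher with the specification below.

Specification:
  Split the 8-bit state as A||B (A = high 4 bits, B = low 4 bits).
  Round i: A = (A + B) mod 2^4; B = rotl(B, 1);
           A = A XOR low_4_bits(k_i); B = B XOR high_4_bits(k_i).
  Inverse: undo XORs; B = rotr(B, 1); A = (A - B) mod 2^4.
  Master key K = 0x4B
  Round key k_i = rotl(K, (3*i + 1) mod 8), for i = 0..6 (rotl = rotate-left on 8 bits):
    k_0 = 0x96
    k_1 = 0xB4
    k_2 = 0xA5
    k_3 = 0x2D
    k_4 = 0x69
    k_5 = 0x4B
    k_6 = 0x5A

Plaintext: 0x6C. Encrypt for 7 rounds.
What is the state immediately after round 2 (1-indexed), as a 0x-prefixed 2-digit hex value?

0x0B

s_0 = plaintext = 0x6C
s_1 = Round(s_0, k_0) = 0x40
s_2 = Round(s_1, k_1) = 0x0B
s_3 = Round(s_2, k_2) = 0xED
s_4 = Round(s_3, k_3) = 0x69
s_5 = Round(s_4, k_4) = 0x65
s_6 = Round(s_5, k_5) = 0x0E
s_7 = Round(s_6, k_6) = 0x48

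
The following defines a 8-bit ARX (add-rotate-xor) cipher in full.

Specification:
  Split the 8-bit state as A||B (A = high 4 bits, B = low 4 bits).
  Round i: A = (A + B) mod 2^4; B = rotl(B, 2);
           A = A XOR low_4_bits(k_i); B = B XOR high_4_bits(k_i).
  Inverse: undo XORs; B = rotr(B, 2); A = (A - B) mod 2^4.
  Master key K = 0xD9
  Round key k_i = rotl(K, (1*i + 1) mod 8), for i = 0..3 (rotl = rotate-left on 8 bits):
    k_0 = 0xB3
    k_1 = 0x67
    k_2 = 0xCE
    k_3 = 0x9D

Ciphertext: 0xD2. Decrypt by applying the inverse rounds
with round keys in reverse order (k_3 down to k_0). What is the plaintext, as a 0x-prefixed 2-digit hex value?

0xB0

s_0 = ciphertext = 0xD2
s_1 = InvRound(s_0, k_3) = 0x2E
s_2 = InvRound(s_1, k_2) = 0x48
s_3 = InvRound(s_2, k_1) = 0x8B
s_4 = InvRound(s_3, k_0) = 0xB0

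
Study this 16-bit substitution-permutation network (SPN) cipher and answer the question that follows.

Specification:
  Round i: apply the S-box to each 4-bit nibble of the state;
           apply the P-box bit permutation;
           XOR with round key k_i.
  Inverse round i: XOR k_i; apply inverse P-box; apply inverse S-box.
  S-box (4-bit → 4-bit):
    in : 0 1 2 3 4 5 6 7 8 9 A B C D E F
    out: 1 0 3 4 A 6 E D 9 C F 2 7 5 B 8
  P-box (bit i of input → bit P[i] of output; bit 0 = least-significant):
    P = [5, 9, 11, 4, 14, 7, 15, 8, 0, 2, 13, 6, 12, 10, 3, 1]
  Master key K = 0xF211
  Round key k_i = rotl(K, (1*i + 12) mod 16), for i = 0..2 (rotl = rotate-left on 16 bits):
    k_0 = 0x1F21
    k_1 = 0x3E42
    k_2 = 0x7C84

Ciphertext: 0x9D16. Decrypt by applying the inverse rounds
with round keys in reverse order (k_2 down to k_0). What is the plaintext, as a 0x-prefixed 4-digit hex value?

0x3BE1

s_0 = ciphertext = 0x9D16
s_1 = InvRound(s_0, k_2) = 0xF3AF
s_2 = InvRound(s_1, k_1) = 0x5EAD
s_3 = InvRound(s_2, k_0) = 0x3BE1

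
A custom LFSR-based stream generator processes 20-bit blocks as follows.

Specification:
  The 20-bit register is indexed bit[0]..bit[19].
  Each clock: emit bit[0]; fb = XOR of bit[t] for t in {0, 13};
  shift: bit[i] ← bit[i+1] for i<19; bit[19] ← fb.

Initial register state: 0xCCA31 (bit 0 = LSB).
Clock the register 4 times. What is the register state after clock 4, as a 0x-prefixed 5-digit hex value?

reg_0 = 0xCCA31
clock 1: out=1, reg = 0xE6518
clock 2: out=0, reg = 0xF328C
clock 3: out=0, reg = 0xF9946
clock 4: out=0, reg = 0x7CCA3

0x7CCA3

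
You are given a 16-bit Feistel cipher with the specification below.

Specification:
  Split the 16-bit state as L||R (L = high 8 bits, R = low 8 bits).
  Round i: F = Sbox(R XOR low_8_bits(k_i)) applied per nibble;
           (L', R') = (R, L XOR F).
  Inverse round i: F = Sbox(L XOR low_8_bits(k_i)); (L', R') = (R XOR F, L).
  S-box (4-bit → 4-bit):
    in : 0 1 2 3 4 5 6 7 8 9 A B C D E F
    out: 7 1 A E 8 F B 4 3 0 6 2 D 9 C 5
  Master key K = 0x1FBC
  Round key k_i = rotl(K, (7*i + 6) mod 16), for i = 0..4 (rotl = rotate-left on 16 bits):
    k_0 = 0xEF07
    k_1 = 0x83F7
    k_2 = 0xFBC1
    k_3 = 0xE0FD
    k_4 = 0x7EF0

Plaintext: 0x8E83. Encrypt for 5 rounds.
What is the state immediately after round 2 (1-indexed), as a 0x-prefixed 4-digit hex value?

0xB602

s_0 = plaintext = 0x8E83
s_1 = Round(s_0, k_0) = 0x83B6
s_2 = Round(s_1, k_1) = 0xB602
s_3 = Round(s_2, k_2) = 0x0268
s_4 = Round(s_3, k_3) = 0x680D
s_5 = Round(s_4, k_4) = 0x0D31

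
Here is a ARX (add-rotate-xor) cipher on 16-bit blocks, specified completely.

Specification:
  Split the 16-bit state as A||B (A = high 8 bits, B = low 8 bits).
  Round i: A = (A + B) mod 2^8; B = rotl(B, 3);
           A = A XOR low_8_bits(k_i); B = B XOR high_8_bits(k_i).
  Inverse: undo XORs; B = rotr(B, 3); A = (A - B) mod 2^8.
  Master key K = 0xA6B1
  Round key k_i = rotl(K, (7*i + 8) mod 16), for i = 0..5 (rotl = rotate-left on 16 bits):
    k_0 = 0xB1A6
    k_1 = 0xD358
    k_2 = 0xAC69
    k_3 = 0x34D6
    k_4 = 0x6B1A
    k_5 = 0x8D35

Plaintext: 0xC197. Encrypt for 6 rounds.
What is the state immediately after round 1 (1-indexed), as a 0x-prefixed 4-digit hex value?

0xFE0D

s_0 = plaintext = 0xC197
s_1 = Round(s_0, k_0) = 0xFE0D
s_2 = Round(s_1, k_1) = 0x53BB
s_3 = Round(s_2, k_2) = 0x6771
s_4 = Round(s_3, k_3) = 0x0EBF
s_5 = Round(s_4, k_4) = 0xD796
s_6 = Round(s_5, k_5) = 0x5839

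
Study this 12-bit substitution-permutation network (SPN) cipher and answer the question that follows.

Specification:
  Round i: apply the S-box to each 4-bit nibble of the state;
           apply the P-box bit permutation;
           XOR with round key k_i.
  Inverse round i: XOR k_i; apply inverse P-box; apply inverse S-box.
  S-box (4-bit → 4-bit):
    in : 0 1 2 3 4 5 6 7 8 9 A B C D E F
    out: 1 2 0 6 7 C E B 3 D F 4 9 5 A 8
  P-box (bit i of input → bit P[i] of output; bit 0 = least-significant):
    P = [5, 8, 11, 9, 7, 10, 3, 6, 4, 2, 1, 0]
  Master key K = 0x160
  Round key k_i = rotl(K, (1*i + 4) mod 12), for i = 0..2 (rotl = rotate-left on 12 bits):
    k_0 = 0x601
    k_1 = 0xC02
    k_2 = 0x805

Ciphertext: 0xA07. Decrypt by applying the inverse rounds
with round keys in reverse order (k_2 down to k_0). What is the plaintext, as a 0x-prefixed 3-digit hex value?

s_0 = ciphertext = 0xA07
s_1 = InvRound(s_0, k_2) = 0xB2F
s_2 = InvRound(s_1, k_1) = 0xE37
s_3 = InvRound(s_2, k_0) = 0x42D

0x42D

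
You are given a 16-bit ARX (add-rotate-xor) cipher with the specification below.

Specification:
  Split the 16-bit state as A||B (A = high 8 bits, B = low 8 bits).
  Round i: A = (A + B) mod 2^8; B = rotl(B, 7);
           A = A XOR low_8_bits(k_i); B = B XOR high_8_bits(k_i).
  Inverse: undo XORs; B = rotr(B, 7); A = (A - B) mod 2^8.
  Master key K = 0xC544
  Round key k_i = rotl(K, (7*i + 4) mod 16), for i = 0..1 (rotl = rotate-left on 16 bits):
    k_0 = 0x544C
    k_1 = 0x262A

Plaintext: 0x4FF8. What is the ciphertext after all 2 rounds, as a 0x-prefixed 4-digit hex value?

0x1932

s_0 = plaintext = 0x4FF8
s_1 = Round(s_0, k_0) = 0x0B28
s_2 = Round(s_1, k_1) = 0x1932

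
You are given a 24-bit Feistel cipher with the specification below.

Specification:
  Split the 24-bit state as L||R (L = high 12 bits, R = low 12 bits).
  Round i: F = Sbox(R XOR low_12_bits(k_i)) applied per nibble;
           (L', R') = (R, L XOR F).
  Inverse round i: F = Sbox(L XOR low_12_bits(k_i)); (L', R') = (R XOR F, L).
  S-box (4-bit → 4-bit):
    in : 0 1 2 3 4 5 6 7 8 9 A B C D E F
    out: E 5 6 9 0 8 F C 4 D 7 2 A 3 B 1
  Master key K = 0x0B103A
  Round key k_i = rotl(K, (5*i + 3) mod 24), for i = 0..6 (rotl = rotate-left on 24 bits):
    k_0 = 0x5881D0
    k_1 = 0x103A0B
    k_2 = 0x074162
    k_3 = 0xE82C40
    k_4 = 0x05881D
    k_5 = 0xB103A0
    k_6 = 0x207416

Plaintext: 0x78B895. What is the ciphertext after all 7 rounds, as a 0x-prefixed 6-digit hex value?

s_0 = plaintext = 0x78B895
s_1 = Round(s_0, k_0) = 0x895A83
s_2 = Round(s_1, k_1) = 0xA836D1
s_3 = Round(s_2, k_2) = 0x6D16AA
s_4 = Round(s_3, k_3) = 0x6AA166
s_5 = Round(s_4, k_4) = 0x166B68
s_6 = Round(s_5, k_5) = 0xB685C2
s_7 = Round(s_6, k_6) = 0x5C2E58

0x5C2E58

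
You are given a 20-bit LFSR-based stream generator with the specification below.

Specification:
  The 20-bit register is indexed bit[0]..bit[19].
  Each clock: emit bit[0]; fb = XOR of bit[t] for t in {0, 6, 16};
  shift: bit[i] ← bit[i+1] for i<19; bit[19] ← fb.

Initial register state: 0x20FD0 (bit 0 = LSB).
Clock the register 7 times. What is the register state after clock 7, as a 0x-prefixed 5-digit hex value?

0x7A41F

reg_0 = 0x20FD0
clock 1: out=0, reg = 0x907E8
clock 2: out=0, reg = 0x483F4
clock 3: out=0, reg = 0xA41FA
clock 4: out=0, reg = 0xD20FD
clock 5: out=1, reg = 0xE907E
clock 6: out=0, reg = 0xF483F
clock 7: out=1, reg = 0x7A41F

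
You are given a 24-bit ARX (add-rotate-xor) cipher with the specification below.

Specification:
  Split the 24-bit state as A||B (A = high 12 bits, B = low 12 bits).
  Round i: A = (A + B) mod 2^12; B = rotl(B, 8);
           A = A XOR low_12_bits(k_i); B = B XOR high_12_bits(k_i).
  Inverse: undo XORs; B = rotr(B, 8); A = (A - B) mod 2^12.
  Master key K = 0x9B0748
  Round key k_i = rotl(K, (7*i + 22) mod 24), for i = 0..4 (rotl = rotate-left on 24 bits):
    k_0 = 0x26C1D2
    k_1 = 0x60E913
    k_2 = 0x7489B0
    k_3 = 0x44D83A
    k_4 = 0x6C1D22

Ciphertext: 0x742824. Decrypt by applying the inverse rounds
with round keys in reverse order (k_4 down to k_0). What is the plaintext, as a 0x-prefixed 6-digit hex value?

0xC98ED0

s_0 = ciphertext = 0x742824
s_1 = InvRound(s_0, k_4) = 0xC02E5E
s_2 = InvRound(s_1, k_3) = 0x2FE13A
s_3 = InvRound(s_2, k_2) = 0x428726
s_4 = InvRound(s_3, k_1) = 0xABA281
s_5 = InvRound(s_4, k_0) = 0xC98ED0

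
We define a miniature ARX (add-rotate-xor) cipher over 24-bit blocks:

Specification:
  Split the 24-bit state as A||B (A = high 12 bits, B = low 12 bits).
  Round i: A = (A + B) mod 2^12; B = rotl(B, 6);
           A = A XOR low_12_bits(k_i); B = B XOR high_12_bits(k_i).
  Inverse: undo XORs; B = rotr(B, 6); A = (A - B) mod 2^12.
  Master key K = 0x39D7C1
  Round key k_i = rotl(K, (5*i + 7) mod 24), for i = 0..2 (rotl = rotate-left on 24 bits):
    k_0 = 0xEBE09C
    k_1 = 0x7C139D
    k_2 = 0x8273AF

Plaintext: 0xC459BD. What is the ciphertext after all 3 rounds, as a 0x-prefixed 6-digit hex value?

0xE1E9A0

s_0 = plaintext = 0xC459BD
s_1 = Round(s_0, k_0) = 0x69E1D8
s_2 = Round(s_1, k_1) = 0xBEB1C6
s_3 = Round(s_2, k_2) = 0xE1E9A0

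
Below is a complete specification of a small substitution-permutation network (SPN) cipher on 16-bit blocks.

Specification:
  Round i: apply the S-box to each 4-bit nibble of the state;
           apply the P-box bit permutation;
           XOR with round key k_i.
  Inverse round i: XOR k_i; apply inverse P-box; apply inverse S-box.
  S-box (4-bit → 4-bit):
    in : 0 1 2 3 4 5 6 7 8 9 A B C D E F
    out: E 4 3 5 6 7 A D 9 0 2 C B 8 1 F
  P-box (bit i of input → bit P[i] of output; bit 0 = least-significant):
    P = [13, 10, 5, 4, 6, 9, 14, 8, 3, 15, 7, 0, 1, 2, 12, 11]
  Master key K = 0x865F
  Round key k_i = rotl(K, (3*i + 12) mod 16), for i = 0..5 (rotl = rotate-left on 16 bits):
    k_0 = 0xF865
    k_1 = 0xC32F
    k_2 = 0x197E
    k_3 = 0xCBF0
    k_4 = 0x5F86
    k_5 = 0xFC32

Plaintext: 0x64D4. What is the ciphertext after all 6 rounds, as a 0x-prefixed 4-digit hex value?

s_0 = plaintext = 0x64D4
s_1 = Round(s_0, k_0) = 0x75C1
s_2 = Round(s_1, k_1) = 0x58C5
s_3 = Round(s_2, k_2) = 0x2E11
s_4 = Round(s_3, k_3) = 0x8BDE
s_5 = Round(s_4, k_4) = 0x7605
s_6 = Round(s_5, k_5) = 0x0311

0x0311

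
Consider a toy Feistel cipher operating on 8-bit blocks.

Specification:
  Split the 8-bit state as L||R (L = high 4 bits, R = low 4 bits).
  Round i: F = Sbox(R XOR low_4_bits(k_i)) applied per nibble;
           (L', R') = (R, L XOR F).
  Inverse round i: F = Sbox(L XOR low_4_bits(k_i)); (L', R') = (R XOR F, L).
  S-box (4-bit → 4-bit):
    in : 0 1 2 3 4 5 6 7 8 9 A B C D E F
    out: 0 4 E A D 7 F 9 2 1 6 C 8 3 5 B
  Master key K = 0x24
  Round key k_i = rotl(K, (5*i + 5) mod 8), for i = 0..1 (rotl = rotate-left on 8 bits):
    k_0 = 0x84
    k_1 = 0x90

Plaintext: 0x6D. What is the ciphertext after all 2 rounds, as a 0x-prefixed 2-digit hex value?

0x74

s_0 = plaintext = 0x6D
s_1 = Round(s_0, k_0) = 0xD7
s_2 = Round(s_1, k_1) = 0x74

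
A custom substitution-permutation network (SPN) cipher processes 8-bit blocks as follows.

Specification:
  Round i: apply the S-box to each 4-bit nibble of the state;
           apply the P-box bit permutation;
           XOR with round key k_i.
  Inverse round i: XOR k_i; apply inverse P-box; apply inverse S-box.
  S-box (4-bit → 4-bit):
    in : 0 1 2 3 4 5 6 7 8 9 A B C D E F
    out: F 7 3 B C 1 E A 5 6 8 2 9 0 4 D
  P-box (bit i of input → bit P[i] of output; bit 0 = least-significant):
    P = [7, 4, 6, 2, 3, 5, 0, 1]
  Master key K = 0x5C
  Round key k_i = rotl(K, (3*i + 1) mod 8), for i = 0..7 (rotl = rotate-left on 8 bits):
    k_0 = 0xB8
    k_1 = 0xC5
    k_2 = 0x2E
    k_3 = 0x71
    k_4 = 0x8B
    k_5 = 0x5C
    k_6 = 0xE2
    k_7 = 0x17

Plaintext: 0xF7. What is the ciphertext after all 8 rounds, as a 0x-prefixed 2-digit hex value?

0x21

s_0 = plaintext = 0xF7
s_1 = Round(s_0, k_0) = 0xA7
s_2 = Round(s_1, k_1) = 0xD3
s_3 = Round(s_2, k_2) = 0xBA
s_4 = Round(s_3, k_3) = 0x55
s_5 = Round(s_4, k_4) = 0x03
s_6 = Round(s_5, k_5) = 0xE3
s_7 = Round(s_6, k_6) = 0x77
s_8 = Round(s_7, k_7) = 0x21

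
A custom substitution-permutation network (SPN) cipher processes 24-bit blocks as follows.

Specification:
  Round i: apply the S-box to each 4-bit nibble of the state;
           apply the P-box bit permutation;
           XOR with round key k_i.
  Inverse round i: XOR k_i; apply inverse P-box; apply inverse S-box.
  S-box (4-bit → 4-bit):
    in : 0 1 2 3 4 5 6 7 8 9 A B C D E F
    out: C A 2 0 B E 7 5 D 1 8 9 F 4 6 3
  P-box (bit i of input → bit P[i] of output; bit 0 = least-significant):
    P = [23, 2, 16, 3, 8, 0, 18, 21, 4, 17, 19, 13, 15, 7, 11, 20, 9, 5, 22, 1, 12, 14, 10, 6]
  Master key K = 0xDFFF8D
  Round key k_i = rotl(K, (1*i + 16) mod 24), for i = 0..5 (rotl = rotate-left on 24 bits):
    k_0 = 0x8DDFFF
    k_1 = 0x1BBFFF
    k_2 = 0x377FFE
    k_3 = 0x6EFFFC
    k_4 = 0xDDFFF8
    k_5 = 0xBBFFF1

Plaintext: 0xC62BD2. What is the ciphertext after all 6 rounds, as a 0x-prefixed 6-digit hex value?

0x8B8704

s_0 = plaintext = 0xC62BD2
s_1 = Round(s_0, k_0) = 0xC9A90B
s_2 = Round(s_1, k_1) = 0xAFE9A7
s_3 = Round(s_2, k_2) = 0x96750E
s_4 = Round(s_3, k_3) = 0x0145D8
s_5 = Round(s_4, k_4) = 0x425B12
s_6 = Round(s_5, k_5) = 0x8B8704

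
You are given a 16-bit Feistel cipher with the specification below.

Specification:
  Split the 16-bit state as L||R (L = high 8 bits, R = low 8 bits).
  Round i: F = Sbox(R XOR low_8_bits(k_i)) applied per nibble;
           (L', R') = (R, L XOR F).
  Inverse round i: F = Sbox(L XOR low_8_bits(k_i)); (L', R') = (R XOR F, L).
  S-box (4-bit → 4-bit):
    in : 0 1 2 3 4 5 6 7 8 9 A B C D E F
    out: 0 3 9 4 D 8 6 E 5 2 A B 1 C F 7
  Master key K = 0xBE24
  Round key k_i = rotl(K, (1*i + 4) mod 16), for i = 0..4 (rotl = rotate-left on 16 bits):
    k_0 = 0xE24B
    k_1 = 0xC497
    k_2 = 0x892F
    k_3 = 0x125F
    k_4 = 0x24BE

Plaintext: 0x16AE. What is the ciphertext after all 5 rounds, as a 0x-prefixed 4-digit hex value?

0x84C0

s_0 = plaintext = 0x16AE
s_1 = Round(s_0, k_0) = 0xAEEE
s_2 = Round(s_1, k_1) = 0xEE4C
s_3 = Round(s_2, k_2) = 0x4C8A
s_4 = Round(s_3, k_3) = 0x8A84
s_5 = Round(s_4, k_4) = 0x84C0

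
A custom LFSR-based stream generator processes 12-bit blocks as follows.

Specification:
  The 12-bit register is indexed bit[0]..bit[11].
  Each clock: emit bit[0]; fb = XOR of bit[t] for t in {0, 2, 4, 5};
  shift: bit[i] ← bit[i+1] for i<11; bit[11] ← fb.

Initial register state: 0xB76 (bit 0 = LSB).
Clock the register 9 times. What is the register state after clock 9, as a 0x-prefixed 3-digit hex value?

0xE3D

reg_0 = 0xB76
clock 1: out=0, reg = 0xDBB
clock 2: out=1, reg = 0xEDD
clock 3: out=1, reg = 0xF6E
clock 4: out=0, reg = 0x7B7
clock 5: out=1, reg = 0x3DB
clock 6: out=1, reg = 0x1ED
clock 7: out=1, reg = 0x8F6
clock 8: out=0, reg = 0xC7B
clock 9: out=1, reg = 0xE3D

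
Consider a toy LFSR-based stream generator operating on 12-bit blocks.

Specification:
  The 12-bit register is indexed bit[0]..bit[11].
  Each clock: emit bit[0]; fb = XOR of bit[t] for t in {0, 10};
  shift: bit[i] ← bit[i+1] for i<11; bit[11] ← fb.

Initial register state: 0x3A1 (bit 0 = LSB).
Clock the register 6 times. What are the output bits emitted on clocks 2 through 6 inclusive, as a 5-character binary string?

reg_0 = 0x3A1
clock 1: out=1, reg = 0x9D0
clock 2: out=0, reg = 0x4E8
clock 3: out=0, reg = 0xA74
clock 4: out=0, reg = 0x53A
clock 5: out=0, reg = 0xA9D
clock 6: out=1, reg = 0xD4E

00001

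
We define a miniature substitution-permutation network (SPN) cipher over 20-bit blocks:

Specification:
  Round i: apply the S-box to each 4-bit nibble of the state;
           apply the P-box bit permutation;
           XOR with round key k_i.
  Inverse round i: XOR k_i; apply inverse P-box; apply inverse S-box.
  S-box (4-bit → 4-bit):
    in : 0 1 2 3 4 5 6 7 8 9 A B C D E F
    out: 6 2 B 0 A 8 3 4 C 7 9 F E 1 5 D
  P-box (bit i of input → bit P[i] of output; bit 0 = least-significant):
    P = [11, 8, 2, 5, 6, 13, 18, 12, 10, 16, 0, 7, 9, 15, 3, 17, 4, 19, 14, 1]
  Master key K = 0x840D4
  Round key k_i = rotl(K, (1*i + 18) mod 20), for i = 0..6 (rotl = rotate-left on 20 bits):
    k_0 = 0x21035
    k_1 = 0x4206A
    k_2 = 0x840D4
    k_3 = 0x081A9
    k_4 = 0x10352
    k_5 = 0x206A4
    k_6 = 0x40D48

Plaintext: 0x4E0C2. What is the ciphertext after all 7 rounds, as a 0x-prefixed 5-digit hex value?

s_0 = plaintext = 0x4E0C2
s_1 = Round(s_0, k_0) = 0xF2B1E
s_2 = Round(s_1, k_1) = 0x7CEFD
s_3 = Round(s_2, k_2) = 0xE9C9D
s_4 = Round(s_3, k_3) = 0x56B70
s_5 = Round(s_4, k_4) = 0x484D5
s_6 = Round(s_5, k_5) = 0x9064E
s_7 = Round(s_6, k_6) = 0xDF154

0xDF154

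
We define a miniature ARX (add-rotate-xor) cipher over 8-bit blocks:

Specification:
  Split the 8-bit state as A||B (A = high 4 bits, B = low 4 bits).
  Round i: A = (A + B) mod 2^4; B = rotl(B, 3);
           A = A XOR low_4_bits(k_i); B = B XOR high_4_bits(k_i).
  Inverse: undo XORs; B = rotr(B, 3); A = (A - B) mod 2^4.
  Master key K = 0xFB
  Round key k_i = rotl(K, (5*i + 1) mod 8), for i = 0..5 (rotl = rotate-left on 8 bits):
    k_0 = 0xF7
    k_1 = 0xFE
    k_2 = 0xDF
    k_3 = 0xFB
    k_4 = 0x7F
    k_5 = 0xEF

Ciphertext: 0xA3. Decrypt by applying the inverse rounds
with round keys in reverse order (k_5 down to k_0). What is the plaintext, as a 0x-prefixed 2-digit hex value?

0xE8

s_0 = ciphertext = 0xA3
s_1 = InvRound(s_0, k_5) = 0xAB
s_2 = InvRound(s_1, k_4) = 0xC9
s_3 = InvRound(s_2, k_3) = 0xBC
s_4 = InvRound(s_3, k_2) = 0x22
s_5 = InvRound(s_4, k_1) = 0x1B
s_6 = InvRound(s_5, k_0) = 0xE8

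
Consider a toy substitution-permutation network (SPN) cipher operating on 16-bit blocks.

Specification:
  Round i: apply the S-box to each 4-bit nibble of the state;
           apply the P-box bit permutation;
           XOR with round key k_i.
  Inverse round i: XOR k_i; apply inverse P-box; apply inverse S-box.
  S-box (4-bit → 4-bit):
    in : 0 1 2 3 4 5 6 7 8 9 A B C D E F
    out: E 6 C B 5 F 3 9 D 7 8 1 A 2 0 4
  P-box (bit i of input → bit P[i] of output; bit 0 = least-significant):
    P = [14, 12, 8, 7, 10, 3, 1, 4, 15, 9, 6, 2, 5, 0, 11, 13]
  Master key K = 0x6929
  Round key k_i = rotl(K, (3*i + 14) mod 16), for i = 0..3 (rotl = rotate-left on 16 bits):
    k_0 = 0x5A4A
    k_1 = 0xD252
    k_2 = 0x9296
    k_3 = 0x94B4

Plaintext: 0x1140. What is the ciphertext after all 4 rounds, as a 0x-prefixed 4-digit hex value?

0x4B66

s_0 = plaintext = 0x1140
s_1 = Round(s_0, k_0) = 0x4589
s_2 = Round(s_1, k_1) = 0x0D24
s_3 = Round(s_2, k_2) = 0xF985
s_4 = Round(s_3, k_3) = 0x4B66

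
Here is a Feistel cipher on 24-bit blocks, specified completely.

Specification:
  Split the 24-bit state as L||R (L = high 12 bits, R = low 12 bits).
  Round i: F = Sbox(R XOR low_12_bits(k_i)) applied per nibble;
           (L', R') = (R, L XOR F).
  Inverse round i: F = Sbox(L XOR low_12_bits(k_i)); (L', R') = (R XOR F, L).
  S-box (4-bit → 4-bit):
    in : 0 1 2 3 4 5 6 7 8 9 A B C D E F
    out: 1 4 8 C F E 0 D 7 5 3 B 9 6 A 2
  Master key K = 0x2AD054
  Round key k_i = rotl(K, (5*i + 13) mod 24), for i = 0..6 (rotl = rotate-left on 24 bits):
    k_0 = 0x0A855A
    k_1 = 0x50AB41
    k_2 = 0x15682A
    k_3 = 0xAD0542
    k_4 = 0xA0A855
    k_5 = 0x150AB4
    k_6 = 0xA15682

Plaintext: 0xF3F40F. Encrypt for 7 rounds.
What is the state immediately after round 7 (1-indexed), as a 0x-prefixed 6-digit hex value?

s_0 = plaintext = 0xF3F40F
s_1 = Round(s_0, k_0) = 0x40FBD1
s_2 = Round(s_1, k_1) = 0xBD155E
s_3 = Round(s_2, k_2) = 0x55ED0E
s_4 = Round(s_3, k_3) = 0xD0E2A7
s_5 = Round(s_4, k_4) = 0x2A7E26
s_6 = Round(s_5, k_5) = 0xE26DFF
s_7 = Round(s_6, k_6) = 0xDFF5F0

0xDFF5F0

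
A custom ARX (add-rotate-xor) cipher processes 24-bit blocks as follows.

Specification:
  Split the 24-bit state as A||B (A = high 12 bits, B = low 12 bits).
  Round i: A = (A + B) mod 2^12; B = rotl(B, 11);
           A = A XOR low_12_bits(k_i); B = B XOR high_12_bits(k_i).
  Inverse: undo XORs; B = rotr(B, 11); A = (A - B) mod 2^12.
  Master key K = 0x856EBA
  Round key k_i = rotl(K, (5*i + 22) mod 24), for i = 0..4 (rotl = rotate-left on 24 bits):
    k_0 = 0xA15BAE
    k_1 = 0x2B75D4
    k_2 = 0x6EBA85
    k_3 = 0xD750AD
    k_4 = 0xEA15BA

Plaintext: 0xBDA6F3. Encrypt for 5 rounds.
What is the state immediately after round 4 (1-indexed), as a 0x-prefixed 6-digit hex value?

s_0 = plaintext = 0xBDA6F3
s_1 = Round(s_0, k_0) = 0x96316C
s_2 = Round(s_1, k_1) = 0xF1B201
s_3 = Round(s_2, k_2) = 0xB99FEB
s_4 = Round(s_3, k_3) = 0xB29280
s_5 = Round(s_4, k_4) = 0x813FE1

0xB29280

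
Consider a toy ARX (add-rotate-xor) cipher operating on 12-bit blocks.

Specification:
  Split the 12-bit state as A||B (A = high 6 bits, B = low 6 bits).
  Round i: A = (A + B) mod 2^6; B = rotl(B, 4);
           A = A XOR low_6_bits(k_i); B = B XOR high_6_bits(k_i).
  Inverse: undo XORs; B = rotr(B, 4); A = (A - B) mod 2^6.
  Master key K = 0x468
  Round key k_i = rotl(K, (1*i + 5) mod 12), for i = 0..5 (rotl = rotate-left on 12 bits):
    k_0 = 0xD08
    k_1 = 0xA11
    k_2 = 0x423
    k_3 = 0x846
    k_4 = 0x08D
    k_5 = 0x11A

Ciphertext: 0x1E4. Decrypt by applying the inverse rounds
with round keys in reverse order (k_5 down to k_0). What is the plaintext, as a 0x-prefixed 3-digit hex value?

0x8CF

s_0 = ciphertext = 0x1E4
s_1 = InvRound(s_0, k_5) = 0x6C2
s_2 = InvRound(s_1, k_4) = 0x580
s_3 = InvRound(s_2, k_3) = 0x286
s_4 = InvRound(s_3, k_2) = 0x419
s_5 = InvRound(s_4, k_1) = 0xE87
s_6 = InvRound(s_5, k_0) = 0x8CF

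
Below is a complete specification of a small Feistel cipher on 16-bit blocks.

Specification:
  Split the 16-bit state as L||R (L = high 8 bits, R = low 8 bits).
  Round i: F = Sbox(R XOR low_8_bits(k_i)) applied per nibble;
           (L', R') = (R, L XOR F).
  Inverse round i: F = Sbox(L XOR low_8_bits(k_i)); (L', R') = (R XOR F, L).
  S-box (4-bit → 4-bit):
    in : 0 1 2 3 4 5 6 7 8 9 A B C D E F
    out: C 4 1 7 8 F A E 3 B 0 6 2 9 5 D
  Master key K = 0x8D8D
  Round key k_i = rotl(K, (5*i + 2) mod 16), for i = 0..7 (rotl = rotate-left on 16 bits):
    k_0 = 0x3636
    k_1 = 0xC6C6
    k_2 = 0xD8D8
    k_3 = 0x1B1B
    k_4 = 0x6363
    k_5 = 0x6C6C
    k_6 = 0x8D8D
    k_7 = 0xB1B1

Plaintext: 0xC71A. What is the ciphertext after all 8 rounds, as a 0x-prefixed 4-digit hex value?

s_0 = plaintext = 0xC71A
s_1 = Round(s_0, k_0) = 0x1AD5
s_2 = Round(s_1, k_1) = 0xD55D
s_3 = Round(s_2, k_2) = 0x5DEA
s_4 = Round(s_3, k_3) = 0xEA89
s_5 = Round(s_4, k_4) = 0x89BA
s_6 = Round(s_5, k_5) = 0xBA13
s_7 = Round(s_6, k_6) = 0x130F
s_8 = Round(s_7, k_7) = 0x0F76

0x0F76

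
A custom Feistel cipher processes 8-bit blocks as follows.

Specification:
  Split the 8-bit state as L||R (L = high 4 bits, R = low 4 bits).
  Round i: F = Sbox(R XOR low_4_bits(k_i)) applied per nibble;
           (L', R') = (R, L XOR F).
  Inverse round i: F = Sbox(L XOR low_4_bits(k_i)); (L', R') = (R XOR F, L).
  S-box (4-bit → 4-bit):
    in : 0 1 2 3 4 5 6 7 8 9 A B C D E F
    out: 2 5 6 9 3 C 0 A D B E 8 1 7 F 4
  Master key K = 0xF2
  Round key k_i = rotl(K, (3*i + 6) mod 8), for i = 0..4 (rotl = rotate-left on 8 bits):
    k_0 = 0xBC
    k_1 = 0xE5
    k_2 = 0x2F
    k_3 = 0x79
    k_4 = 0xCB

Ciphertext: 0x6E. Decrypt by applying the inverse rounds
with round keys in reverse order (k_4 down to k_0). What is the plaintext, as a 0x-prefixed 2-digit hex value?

s_0 = ciphertext = 0x6E
s_1 = InvRound(s_0, k_4) = 0x96
s_2 = InvRound(s_1, k_3) = 0x49
s_3 = InvRound(s_2, k_2) = 0x14
s_4 = InvRound(s_3, k_1) = 0x71
s_5 = InvRound(s_4, k_0) = 0x97

0x97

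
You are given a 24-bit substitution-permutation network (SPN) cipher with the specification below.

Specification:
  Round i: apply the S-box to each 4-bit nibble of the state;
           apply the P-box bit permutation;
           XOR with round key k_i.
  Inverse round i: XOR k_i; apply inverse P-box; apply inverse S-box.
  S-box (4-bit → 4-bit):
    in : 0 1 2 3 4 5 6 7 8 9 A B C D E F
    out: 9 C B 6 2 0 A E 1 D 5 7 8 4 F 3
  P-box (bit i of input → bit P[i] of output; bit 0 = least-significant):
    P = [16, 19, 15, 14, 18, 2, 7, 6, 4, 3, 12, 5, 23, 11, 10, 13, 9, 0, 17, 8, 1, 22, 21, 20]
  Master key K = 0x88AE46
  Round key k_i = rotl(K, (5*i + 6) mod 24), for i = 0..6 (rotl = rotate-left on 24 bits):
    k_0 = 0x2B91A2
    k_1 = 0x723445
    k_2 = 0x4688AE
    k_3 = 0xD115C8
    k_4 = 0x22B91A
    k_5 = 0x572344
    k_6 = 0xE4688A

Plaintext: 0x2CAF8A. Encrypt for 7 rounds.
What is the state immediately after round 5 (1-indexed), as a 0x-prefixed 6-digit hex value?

0x2FBB4D

s_0 = plaintext = 0x2CAF8A
s_1 = Round(s_0, k_0) = 0xFE14B8
s_2 = Round(s_1, k_1) = 0x3513CA
s_3 = Round(s_2, k_2) = 0x273CE6
s_4 = Round(s_3, k_3) = 0x8F582F
s_5 = Round(s_4, k_4) = 0x2FBB4D
s_6 = Round(s_5, k_5) = 0x87BD5B
s_7 = Round(s_6, k_6) = 0x6FF589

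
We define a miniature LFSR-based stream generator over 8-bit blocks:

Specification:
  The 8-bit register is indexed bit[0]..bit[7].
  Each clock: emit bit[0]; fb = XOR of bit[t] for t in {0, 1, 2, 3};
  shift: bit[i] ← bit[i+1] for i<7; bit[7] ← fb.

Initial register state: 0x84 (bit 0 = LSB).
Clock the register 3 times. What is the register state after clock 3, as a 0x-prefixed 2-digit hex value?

0xF0

reg_0 = 0x84
clock 1: out=0, reg = 0xC2
clock 2: out=0, reg = 0xE1
clock 3: out=1, reg = 0xF0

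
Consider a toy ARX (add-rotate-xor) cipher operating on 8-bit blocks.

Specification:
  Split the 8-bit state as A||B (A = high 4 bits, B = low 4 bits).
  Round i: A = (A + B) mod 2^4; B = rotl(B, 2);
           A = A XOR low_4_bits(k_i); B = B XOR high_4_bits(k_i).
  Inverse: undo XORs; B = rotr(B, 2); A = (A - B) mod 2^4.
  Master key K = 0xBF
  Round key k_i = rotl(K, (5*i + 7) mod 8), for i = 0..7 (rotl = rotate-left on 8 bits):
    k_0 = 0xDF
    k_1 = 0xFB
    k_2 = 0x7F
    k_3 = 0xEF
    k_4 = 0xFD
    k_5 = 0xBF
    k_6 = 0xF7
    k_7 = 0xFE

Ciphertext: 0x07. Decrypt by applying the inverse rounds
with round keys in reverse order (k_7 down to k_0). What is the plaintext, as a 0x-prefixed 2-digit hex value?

s_0 = ciphertext = 0x07
s_1 = InvRound(s_0, k_7) = 0xC2
s_2 = InvRound(s_1, k_6) = 0x47
s_3 = InvRound(s_2, k_5) = 0x83
s_4 = InvRound(s_3, k_4) = 0x23
s_5 = InvRound(s_4, k_3) = 0x67
s_6 = InvRound(s_5, k_2) = 0x90
s_7 = InvRound(s_6, k_1) = 0x3F
s_8 = InvRound(s_7, k_0) = 0x48

0x48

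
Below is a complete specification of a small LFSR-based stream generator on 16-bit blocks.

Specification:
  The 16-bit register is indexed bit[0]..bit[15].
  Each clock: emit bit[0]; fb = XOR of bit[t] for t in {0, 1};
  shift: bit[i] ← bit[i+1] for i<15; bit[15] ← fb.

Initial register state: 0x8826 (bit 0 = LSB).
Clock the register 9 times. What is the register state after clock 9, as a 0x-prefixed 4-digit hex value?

0x1AC4

reg_0 = 0x8826
clock 1: out=0, reg = 0xC413
clock 2: out=1, reg = 0x6209
clock 3: out=1, reg = 0xB104
clock 4: out=0, reg = 0x5882
clock 5: out=0, reg = 0xAC41
clock 6: out=1, reg = 0xD620
clock 7: out=0, reg = 0x6B10
clock 8: out=0, reg = 0x3588
clock 9: out=0, reg = 0x1AC4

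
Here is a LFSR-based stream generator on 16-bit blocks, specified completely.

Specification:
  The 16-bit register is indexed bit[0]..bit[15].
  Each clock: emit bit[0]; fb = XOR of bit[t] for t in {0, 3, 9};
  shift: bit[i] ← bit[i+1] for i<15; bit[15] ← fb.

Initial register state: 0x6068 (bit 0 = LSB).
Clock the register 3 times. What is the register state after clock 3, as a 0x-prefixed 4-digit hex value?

0xAC0D

reg_0 = 0x6068
clock 1: out=0, reg = 0xB034
clock 2: out=0, reg = 0x581A
clock 3: out=0, reg = 0xAC0D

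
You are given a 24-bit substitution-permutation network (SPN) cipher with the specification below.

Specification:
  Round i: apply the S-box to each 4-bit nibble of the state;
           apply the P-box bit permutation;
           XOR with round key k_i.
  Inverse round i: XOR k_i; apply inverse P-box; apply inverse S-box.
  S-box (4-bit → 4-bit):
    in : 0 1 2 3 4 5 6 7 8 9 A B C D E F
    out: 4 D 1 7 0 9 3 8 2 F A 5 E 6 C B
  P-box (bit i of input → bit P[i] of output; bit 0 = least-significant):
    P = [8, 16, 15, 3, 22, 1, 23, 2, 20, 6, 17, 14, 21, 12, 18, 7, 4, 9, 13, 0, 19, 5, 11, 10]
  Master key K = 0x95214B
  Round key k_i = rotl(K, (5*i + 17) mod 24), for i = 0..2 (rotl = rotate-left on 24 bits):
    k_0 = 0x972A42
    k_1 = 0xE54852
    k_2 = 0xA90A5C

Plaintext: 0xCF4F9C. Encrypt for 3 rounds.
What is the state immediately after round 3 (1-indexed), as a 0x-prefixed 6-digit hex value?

s_0 = plaintext = 0xCF4F9C
s_1 = Round(s_0, k_0) = 0x46E43D
s_2 = Round(s_1, k_1) = 0x20CAC0
s_3 = Round(s_2, k_2) = 0x25FA9A

0x25FA9A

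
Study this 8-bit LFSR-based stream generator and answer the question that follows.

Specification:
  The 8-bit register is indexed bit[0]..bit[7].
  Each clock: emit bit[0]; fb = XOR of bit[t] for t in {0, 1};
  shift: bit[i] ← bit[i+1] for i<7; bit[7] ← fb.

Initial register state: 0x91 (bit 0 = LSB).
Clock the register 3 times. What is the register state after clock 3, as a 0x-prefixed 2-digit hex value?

0x32

reg_0 = 0x91
clock 1: out=1, reg = 0xC8
clock 2: out=0, reg = 0x64
clock 3: out=0, reg = 0x32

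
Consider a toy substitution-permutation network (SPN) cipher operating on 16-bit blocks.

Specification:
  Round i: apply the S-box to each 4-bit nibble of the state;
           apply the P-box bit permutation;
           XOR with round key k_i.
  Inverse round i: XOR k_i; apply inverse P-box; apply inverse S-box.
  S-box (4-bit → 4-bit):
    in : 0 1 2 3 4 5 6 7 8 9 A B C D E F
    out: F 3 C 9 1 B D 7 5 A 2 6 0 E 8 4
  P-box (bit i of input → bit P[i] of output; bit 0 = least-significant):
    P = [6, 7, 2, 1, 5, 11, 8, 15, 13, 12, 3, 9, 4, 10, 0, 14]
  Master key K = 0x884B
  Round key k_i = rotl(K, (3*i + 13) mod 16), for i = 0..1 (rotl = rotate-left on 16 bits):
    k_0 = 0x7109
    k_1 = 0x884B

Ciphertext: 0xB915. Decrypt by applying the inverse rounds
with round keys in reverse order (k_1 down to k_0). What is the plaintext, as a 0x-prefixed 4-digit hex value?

0x7040

s_0 = ciphertext = 0xB915
s_1 = InvRound(s_0, k_1) = 0x47F6
s_2 = InvRound(s_1, k_0) = 0x7040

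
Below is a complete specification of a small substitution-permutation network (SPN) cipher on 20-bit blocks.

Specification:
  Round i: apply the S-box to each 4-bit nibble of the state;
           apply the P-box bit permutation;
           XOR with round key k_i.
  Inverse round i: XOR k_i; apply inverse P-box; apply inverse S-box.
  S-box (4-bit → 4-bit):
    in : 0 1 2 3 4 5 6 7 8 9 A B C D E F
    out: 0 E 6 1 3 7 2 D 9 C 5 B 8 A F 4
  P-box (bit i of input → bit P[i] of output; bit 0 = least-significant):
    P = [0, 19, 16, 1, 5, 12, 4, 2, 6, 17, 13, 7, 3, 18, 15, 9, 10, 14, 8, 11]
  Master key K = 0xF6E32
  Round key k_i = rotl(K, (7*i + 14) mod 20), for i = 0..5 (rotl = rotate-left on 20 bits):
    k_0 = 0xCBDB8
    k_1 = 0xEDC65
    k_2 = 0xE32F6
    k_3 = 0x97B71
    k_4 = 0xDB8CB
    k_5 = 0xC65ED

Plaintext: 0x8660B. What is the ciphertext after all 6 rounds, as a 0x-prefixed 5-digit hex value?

0x6C526

s_0 = plaintext = 0x8660B
s_1 = Round(s_0, k_0) = 0x2B1BB
s_2 = Round(s_1, k_1) = 0x0AFCA
s_3 = Round(s_2, k_2) = 0xF92FB
s_4 = Round(s_3, k_3) = 0x3D862
s_5 = Round(s_4, k_4) = 0x0AE0B
s_6 = Round(s_5, k_5) = 0x6C526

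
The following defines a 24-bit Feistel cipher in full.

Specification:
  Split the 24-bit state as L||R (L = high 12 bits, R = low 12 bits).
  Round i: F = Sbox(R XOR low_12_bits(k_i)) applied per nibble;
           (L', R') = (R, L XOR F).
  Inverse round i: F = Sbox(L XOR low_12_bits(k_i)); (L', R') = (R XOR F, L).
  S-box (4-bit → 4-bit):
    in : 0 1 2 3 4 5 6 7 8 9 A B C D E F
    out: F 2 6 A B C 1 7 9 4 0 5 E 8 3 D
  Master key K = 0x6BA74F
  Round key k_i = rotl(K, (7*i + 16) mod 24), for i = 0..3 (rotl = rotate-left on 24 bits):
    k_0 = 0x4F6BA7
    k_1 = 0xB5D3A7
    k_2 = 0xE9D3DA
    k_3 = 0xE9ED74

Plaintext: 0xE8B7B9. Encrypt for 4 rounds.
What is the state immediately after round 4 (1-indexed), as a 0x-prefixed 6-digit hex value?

s_0 = plaintext = 0xE8B7B9
s_1 = Round(s_0, k_0) = 0x7B90A8
s_2 = Round(s_1, k_1) = 0x0A8D44
s_3 = Round(s_2, k_2) = 0xD443EB
s_4 = Round(s_3, k_3) = 0x3EBE09

0x3EBE09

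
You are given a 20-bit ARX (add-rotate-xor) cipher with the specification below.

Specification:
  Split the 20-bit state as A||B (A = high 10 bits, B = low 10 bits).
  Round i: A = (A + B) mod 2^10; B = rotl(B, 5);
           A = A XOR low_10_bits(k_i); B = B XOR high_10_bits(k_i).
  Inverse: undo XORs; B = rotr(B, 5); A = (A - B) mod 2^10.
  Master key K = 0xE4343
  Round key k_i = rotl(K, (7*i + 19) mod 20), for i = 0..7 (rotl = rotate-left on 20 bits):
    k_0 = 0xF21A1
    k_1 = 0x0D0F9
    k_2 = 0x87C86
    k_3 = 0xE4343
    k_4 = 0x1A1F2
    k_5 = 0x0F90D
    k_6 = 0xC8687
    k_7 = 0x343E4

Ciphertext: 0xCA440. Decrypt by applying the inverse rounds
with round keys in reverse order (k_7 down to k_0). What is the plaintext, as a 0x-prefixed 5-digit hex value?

s_0 = ciphertext = 0xCA440
s_1 = InvRound(s_0, k_7) = 0xB2604
s_2 = InvRound(s_1, k_6) = 0xE94A9
s_3 = InvRound(s_2, k_5) = 0xF12E4
s_4 = InvRound(s_3, k_4) = 0x28994
s_5 = InvRound(s_4, k_3) = 0xD4490
s_6 = InvRound(s_5, k_2) = 0x78DF4
s_7 = InvRound(s_6, k_1) = 0x4300E
s_8 = InvRound(s_7, k_0) = 0xF3CDE

0xF3CDE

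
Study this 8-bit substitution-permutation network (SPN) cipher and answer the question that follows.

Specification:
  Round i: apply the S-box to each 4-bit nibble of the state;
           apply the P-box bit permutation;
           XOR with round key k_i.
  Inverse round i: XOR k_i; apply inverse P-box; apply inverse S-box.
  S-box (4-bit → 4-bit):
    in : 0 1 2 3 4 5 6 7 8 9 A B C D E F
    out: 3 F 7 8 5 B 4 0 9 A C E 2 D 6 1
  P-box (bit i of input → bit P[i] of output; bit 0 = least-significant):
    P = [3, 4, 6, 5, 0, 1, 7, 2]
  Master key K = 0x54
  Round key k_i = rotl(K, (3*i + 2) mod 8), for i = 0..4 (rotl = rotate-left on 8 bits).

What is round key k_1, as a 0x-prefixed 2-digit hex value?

0x8A

K = 0x54
k_0 = rotl(K, (3*0+2) mod 8) = rotl(K, 2) = 0x51
k_1 = rotl(K, (3*1+2) mod 8) = rotl(K, 5) = 0x8A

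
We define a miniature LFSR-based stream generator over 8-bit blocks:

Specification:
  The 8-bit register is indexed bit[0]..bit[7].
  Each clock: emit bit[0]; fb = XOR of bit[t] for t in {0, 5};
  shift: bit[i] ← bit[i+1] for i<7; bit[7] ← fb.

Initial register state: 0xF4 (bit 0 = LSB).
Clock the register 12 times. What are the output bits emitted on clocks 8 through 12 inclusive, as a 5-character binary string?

11101

reg_0 = 0xF4
clock 1: out=0, reg = 0xFA
clock 2: out=0, reg = 0xFD
clock 3: out=1, reg = 0x7E
clock 4: out=0, reg = 0xBF
clock 5: out=1, reg = 0x5F
clock 6: out=1, reg = 0xAF
clock 7: out=1, reg = 0x57
clock 8: out=1, reg = 0xAB
clock 9: out=1, reg = 0x55
clock 10: out=1, reg = 0xAA
clock 11: out=0, reg = 0xD5
clock 12: out=1, reg = 0xEA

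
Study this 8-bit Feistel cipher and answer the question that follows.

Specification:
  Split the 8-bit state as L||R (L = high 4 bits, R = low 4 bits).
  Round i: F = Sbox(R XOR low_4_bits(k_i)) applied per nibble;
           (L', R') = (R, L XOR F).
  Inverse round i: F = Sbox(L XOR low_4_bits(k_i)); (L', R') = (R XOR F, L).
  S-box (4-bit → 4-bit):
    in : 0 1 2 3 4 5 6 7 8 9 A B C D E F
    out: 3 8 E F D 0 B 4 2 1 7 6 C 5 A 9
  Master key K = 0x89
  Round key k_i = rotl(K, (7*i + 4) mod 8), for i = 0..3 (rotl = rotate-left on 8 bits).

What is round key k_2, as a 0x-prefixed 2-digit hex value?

0x26

K = 0x89
k_0 = rotl(K, (7*0+4) mod 8) = rotl(K, 4) = 0x98
k_1 = rotl(K, (7*1+4) mod 8) = rotl(K, 3) = 0x4C
k_2 = rotl(K, (7*2+4) mod 8) = rotl(K, 2) = 0x26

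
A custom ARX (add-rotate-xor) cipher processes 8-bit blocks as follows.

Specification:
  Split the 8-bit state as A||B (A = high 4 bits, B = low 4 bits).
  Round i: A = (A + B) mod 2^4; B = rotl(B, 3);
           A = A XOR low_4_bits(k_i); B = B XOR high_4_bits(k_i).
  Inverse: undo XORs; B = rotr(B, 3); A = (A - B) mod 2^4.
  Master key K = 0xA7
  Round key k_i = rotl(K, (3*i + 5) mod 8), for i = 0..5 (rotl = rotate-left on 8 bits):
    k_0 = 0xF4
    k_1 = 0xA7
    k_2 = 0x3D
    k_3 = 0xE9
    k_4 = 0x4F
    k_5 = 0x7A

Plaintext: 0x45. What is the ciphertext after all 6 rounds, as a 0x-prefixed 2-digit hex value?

s_0 = plaintext = 0x45
s_1 = Round(s_0, k_0) = 0xD5
s_2 = Round(s_1, k_1) = 0x50
s_3 = Round(s_2, k_2) = 0x83
s_4 = Round(s_3, k_3) = 0x27
s_5 = Round(s_4, k_4) = 0x6F
s_6 = Round(s_5, k_5) = 0xF8

0xF8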